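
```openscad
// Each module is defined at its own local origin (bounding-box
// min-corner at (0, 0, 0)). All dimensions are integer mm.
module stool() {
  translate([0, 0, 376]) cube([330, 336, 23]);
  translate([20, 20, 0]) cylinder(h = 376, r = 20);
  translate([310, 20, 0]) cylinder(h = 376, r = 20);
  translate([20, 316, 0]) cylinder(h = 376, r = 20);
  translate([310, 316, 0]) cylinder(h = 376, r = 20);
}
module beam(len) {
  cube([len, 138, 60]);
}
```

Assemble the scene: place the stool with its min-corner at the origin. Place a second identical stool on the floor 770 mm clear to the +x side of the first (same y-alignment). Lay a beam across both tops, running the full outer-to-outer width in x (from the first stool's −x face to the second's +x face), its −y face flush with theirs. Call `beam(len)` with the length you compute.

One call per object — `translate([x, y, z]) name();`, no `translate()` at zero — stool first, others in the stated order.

stool();
translate([1100, 0, 0]) stool();
translate([0, 0, 399]) beam(1430);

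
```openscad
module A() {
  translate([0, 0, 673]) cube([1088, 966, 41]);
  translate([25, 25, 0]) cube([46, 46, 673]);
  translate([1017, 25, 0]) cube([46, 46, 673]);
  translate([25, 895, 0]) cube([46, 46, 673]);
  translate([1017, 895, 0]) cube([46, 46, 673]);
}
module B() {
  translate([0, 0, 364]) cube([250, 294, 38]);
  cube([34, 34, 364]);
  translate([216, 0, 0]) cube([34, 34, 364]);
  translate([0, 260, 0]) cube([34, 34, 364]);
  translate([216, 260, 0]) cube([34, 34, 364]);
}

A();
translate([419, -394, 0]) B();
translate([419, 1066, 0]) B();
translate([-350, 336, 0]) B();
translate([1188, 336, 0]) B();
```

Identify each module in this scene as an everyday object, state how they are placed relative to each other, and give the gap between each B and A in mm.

Each stool's nearest face is 100 mm from the table's bounding box.

A is a table. B is a stool. Four stools sit around the table at the −y, +y, −x, +x sides. The gap between each stool and the table is 100 mm.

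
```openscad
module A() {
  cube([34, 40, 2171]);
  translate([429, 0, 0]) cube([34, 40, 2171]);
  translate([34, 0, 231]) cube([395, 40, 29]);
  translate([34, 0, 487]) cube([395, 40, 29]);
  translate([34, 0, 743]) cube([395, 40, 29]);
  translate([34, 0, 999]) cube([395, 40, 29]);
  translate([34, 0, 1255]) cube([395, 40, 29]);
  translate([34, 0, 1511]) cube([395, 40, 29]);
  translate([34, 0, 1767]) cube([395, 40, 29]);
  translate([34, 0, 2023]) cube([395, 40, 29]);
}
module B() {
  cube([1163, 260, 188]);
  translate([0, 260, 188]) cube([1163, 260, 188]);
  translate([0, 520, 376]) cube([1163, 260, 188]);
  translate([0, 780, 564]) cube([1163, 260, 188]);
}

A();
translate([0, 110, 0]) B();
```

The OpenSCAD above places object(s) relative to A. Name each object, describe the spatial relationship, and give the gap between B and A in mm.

The staircase's nearest face is 70 mm from the ladder's +y face.

A is a ladder. B is a staircase. The staircase is on the floor beside the ladder on its +y side. The gap between the staircase and the ladder is 70 mm.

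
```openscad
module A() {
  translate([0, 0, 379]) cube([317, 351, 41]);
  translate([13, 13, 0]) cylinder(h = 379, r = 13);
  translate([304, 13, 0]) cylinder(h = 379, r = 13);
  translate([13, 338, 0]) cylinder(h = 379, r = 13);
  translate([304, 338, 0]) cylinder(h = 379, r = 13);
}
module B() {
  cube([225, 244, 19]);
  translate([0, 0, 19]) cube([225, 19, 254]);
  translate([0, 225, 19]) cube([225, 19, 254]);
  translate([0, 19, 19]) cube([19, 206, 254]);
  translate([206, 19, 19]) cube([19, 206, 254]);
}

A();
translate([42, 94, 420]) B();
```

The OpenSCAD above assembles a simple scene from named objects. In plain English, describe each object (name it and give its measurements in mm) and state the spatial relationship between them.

A is a four-legged stool. The seat is 317×351 mm, 41 mm thick, top at z = 420 mm. It stands on four round legs, each 26 mm in diameter, from z = 0 to the seat underside, each leg's axis is inset half a diameter from the nearest pair of seat edges (so the leg's bounding box is flush with the corner).

B is an open-topped rectangular box: outside dimensions 225×244×273 mm, with a uniform wall and base thickness of 19 mm. The base is a full 225×244 slab on the floor; four walls sit on top of the base. The front and back walls (the −y and +y sides) span the full width; the two side walls fit between them.

The open box is on top of the stool.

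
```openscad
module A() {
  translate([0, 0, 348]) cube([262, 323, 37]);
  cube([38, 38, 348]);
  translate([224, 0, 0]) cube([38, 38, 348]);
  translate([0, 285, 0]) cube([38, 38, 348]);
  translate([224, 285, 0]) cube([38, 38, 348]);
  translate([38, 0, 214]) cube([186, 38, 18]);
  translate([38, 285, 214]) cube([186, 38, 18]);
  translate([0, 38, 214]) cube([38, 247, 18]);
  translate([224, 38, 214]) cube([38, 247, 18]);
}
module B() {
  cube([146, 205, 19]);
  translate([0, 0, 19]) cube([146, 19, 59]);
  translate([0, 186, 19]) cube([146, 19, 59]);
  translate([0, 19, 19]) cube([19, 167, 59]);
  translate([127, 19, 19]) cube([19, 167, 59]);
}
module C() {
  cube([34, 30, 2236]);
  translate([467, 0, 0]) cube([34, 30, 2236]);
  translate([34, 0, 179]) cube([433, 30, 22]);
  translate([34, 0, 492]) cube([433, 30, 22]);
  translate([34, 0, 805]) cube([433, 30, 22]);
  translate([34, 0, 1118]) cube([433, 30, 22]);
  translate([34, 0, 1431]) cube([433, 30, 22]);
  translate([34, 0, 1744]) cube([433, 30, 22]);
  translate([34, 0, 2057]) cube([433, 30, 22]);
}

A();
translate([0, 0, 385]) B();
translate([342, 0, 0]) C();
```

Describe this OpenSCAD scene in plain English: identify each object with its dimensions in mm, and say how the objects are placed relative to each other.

A is a simple wooden stool: a rectangular seat 262 mm (x) by 323 mm (y), 37 mm thick, top face at z = 385 mm, on four square legs, each 38×38 mm in cross-section. The legs rest on z = 0, each flush with a corner of the seat. Four stretchers, 38 mm wide and 18 mm tall, connect adjacent legs with their undersides at z = 214 mm, each running between the inner faces of the legs it joins and aligned with the legs' outer faces on the other axis.

B is an open-topped rectangular box: outside dimensions 146×205×78 mm, with a uniform wall and base thickness of 19 mm. The base is a full 146×205 slab on the floor; four walls sit on top of the base. The front and back walls (the −y and +y sides) span the full width; the two side walls fit between them.

C is a straight ladder. Two 34×30 mm vertical rails, 2236 mm tall, stand 501 mm apart (outside-to-outside) with their front faces coplanar on the −y side. 7 rungs, each 30 mm deep and 22 mm tall, span between the inner faces of the rails, front faces flush with the rails. The lowest rung's underside is at z = 179 mm and rungs are spaced 313 mm apart (underside to underside).

The open box is on top of the stool. The ladder is on the floor beside the stool on its +x side.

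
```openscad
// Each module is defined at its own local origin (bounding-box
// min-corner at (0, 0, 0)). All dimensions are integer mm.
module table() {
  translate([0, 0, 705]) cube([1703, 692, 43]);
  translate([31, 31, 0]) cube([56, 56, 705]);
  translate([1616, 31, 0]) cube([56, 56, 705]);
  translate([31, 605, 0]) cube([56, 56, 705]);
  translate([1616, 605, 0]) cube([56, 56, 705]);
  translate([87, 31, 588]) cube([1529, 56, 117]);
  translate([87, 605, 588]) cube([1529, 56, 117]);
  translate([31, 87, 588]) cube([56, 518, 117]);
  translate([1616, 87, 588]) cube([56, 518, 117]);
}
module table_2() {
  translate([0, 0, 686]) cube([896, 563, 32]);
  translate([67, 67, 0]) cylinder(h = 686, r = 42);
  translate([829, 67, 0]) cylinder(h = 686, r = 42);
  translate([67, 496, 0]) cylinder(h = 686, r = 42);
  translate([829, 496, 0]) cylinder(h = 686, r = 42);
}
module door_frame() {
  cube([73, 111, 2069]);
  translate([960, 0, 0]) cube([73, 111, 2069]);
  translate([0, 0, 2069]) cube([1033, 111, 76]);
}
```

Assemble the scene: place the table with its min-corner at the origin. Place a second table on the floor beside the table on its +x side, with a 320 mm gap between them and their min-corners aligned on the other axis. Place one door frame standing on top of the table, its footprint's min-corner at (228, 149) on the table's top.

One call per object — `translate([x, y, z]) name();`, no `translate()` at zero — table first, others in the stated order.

table();
translate([2023, 0, 0]) table_2();
translate([228, 149, 748]) door_frame();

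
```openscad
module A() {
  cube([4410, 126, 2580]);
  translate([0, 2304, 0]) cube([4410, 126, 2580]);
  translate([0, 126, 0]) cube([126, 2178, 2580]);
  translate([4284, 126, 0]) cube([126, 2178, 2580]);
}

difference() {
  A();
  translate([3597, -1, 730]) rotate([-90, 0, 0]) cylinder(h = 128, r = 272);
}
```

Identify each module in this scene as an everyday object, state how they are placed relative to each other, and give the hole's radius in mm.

The subtracted cylinder has r = 272 mm.

A is a house frame. The house frame has a circular hole through its front wall. The hole's radius is 272 mm.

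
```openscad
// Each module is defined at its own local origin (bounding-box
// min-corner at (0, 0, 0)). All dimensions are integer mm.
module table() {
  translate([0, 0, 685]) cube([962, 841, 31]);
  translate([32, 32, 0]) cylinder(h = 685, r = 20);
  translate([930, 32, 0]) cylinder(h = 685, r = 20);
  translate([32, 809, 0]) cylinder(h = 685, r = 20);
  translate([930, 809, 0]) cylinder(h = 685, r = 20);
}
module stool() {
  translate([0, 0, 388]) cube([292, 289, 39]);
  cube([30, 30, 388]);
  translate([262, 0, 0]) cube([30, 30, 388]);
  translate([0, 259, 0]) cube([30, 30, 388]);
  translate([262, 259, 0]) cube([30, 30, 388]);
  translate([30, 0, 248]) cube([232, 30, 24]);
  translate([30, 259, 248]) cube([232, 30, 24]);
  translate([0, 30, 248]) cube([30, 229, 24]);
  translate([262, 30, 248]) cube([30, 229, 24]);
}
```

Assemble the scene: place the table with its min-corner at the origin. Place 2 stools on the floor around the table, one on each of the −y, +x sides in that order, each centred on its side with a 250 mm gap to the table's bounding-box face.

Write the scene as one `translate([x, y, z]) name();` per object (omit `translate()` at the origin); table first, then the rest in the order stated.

table();
translate([335, -539, 0]) stool();
translate([1212, 276, 0]) stool();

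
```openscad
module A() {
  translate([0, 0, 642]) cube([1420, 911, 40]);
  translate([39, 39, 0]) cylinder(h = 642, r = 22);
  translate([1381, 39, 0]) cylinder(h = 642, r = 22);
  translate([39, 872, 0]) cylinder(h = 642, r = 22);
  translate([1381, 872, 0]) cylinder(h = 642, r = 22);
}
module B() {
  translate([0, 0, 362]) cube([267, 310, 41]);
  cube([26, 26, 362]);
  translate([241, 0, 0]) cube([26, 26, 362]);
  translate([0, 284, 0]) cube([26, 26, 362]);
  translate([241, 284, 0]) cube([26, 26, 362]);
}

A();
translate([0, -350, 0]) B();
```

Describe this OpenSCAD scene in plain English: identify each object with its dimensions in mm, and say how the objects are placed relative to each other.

A is a table: top 1420 mm (x) × 911 mm (y), 40 mm thick, upper face at z = 682 mm, on four round legs of 44 mm diameter, each leg's bounding box inset 17 mm from the nearest pair of top edges, running from z = 0 to the bottom of the top.

B is a four-legged stool. The seat is a 267×310×41 mm slab whose top surface is at z = 403 mm; four square legs, each 26×26 mm in cross-section, run from the floor (z = 0) to the underside of the seat, each flush with a corner of the seat.

The stool is on the floor beside the table on its −y side.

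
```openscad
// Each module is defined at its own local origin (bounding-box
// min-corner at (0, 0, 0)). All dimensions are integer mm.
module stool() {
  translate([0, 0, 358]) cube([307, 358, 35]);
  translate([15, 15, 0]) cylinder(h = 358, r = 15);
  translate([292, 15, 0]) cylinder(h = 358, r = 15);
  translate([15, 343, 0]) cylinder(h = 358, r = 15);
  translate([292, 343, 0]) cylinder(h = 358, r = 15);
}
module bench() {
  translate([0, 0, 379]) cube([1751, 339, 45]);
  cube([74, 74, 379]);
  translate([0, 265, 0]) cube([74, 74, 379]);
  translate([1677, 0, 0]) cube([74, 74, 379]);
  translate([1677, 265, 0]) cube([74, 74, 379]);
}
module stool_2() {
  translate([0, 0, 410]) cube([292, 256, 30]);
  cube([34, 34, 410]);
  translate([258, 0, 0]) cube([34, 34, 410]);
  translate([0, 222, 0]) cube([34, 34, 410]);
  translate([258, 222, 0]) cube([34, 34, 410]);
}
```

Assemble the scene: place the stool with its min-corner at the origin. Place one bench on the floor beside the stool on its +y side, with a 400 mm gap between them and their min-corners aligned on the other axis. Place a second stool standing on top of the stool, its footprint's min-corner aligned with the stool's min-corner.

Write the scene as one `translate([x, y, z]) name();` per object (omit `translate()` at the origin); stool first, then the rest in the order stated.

stool();
translate([0, 758, 0]) bench();
translate([0, 0, 393]) stool_2();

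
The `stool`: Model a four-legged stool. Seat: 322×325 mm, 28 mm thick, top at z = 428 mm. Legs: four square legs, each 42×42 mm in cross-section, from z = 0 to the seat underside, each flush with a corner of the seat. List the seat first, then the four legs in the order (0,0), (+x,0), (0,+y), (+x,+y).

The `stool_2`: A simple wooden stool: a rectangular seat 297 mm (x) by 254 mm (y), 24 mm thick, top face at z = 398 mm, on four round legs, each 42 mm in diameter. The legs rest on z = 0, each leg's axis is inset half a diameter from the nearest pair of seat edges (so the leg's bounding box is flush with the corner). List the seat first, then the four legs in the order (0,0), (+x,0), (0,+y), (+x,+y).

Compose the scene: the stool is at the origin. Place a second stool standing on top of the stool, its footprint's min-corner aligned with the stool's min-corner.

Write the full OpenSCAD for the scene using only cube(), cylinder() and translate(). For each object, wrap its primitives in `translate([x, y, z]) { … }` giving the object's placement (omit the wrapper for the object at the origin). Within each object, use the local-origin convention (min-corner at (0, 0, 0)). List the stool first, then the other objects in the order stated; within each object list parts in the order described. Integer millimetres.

translate([0, 0, 400]) cube([322, 325, 28]);
cube([42, 42, 400]);
translate([280, 0, 0]) cube([42, 42, 400]);
translate([0, 283, 0]) cube([42, 42, 400]);
translate([280, 283, 0]) cube([42, 42, 400]);
translate([0, 0, 428]) {
  translate([0, 0, 374]) cube([297, 254, 24]);
  translate([21, 21, 0]) cylinder(h = 374, r = 21);
  translate([276, 21, 0]) cylinder(h = 374, r = 21);
  translate([21, 233, 0]) cylinder(h = 374, r = 21);
  translate([276, 233, 0]) cylinder(h = 374, r = 21);
}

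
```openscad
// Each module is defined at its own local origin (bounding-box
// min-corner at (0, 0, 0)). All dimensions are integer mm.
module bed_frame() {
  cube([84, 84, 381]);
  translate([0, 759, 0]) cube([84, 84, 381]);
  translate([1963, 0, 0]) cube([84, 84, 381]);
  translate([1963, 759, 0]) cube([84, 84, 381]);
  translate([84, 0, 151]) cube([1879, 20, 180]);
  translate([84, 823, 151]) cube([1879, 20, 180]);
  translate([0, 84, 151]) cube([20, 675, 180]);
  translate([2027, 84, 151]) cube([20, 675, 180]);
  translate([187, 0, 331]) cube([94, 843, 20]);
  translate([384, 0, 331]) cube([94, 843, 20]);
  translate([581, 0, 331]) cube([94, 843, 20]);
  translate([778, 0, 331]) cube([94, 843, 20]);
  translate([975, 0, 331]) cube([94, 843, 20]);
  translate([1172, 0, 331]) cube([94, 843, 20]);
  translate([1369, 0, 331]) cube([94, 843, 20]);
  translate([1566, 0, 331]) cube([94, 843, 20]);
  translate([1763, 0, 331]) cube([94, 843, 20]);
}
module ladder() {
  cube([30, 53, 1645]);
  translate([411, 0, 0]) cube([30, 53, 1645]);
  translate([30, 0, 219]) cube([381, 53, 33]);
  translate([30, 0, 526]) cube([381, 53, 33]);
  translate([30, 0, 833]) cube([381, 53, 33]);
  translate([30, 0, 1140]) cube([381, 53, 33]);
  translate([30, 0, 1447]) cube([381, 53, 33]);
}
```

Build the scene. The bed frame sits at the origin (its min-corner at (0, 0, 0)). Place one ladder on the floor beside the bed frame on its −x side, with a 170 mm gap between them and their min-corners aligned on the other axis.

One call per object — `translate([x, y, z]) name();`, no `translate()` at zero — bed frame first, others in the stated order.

bed_frame();
translate([-611, 0, 0]) ladder();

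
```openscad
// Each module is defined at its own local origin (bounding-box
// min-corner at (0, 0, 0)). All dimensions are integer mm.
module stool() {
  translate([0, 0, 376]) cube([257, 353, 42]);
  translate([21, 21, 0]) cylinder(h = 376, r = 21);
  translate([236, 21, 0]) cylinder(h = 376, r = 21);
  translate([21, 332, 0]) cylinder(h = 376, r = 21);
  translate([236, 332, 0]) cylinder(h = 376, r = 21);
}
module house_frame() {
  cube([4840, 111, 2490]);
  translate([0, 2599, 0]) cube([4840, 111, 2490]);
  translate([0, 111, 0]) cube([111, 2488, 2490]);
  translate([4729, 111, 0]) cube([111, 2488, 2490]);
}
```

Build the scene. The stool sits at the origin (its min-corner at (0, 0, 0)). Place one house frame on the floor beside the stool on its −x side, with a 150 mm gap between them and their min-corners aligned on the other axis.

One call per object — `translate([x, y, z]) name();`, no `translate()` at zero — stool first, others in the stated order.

stool();
translate([-4990, 0, 0]) house_frame();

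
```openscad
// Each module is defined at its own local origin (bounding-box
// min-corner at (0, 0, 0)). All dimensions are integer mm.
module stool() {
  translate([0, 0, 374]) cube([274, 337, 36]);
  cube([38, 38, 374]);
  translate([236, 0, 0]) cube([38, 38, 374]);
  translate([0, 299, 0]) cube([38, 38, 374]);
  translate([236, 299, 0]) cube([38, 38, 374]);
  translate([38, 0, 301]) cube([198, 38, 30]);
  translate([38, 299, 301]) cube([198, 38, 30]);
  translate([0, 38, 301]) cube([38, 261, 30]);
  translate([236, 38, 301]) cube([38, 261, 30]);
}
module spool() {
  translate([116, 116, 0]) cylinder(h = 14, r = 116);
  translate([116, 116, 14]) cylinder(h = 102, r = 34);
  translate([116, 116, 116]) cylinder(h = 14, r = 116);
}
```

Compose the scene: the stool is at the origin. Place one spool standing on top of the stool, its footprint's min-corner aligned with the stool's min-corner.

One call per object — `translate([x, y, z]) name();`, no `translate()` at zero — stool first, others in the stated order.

stool();
translate([0, 0, 410]) spool();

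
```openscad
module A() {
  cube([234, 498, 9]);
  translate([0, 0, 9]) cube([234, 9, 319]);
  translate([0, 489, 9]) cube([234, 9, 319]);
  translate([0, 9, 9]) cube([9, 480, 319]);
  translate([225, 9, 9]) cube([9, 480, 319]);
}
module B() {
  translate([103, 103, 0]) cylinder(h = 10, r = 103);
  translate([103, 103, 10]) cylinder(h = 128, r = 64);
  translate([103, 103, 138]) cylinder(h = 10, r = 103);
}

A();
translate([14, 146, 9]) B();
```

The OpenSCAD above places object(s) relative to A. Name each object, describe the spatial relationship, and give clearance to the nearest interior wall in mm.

A is an open box. B is a spool. The spool sits inside the open box, centred. The clearance to the nearest interior wall is 5 mm.

Clearances: x = 5, y = 137; minimum 5 mm.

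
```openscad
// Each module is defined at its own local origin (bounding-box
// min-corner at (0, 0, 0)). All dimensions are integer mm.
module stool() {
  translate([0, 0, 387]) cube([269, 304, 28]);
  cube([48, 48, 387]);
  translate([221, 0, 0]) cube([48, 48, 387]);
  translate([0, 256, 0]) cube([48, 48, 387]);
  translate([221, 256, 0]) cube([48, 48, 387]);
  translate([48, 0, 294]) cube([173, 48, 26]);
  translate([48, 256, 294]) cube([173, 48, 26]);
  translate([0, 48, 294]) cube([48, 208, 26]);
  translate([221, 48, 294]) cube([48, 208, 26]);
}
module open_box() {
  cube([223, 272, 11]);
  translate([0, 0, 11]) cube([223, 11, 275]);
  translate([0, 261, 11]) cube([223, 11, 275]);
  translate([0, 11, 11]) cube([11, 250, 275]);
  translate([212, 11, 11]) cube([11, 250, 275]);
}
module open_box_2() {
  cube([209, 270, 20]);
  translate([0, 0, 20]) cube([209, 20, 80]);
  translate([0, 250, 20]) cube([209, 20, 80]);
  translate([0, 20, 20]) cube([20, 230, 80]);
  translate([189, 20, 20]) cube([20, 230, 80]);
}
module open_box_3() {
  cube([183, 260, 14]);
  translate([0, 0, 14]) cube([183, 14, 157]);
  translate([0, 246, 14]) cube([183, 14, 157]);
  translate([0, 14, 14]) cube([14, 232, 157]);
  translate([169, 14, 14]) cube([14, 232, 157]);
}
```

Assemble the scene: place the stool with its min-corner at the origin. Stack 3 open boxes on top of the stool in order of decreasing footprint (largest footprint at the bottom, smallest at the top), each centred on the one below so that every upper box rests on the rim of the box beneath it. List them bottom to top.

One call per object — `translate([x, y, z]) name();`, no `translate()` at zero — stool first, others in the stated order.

stool();
translate([23, 16, 415]) open_box();
translate([30, 17, 701]) open_box_2();
translate([43, 22, 801]) open_box_3();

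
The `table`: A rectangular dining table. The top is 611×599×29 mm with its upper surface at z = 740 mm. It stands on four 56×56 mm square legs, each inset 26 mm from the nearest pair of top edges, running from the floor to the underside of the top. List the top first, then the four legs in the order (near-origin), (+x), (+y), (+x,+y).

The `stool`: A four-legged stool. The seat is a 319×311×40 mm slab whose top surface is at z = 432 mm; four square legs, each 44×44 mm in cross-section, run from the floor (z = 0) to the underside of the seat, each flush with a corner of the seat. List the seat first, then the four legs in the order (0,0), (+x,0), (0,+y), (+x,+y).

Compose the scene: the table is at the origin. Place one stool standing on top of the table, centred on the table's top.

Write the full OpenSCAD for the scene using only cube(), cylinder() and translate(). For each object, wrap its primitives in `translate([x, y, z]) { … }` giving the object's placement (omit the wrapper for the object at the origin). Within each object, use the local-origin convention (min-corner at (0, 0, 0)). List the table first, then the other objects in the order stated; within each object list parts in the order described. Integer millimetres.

translate([0, 0, 711]) cube([611, 599, 29]);
translate([26, 26, 0]) cube([56, 56, 711]);
translate([529, 26, 0]) cube([56, 56, 711]);
translate([26, 517, 0]) cube([56, 56, 711]);
translate([529, 517, 0]) cube([56, 56, 711]);
translate([146, 144, 740]) {
  translate([0, 0, 392]) cube([319, 311, 40]);
  cube([44, 44, 392]);
  translate([275, 0, 0]) cube([44, 44, 392]);
  translate([0, 267, 0]) cube([44, 44, 392]);
  translate([275, 267, 0]) cube([44, 44, 392]);
}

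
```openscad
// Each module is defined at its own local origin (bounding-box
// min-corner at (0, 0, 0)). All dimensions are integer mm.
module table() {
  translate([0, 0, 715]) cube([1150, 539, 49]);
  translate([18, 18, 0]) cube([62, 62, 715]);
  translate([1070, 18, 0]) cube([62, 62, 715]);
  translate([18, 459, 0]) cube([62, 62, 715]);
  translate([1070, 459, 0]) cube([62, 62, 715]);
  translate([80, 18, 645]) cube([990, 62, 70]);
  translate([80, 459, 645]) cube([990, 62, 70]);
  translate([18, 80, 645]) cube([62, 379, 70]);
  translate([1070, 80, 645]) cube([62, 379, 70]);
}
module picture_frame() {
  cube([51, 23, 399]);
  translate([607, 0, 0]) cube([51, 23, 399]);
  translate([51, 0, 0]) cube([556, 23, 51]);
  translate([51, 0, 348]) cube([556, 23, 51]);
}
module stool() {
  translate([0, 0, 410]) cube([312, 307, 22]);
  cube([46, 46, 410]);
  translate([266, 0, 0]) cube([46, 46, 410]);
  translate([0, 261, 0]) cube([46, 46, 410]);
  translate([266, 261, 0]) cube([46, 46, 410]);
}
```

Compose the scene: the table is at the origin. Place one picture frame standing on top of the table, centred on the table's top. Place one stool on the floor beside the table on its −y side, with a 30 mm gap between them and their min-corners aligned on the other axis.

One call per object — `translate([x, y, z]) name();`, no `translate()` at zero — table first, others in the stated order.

table();
translate([246, 258, 764]) picture_frame();
translate([0, -337, 0]) stool();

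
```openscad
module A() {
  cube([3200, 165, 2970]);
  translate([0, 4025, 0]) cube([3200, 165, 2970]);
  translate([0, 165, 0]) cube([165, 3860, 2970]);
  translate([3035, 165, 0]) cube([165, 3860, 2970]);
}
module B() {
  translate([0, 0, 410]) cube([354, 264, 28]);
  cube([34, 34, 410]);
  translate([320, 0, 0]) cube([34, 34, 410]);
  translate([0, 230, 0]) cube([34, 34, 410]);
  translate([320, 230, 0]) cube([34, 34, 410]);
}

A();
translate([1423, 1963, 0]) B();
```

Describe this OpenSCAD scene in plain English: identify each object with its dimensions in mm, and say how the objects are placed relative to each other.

A is the wall frame of a small rectangular building: four walls, each 2970 mm tall and 165 mm thick, enclosing a footprint 3200 mm (x) by 4190 mm (y) outside-to-outside, with no floor or roof. The front and back walls (the −y and +y sides) span the full width; the two side walls fit between them.

B is a four-legged stool. The seat is 354×264 mm, 28 mm thick, top at z = 438 mm. It stands on four square legs, each 34×34 mm in cross-section, from z = 0 to the seat underside, each flush with a corner of the seat.

The stool sits inside the house frame, centred.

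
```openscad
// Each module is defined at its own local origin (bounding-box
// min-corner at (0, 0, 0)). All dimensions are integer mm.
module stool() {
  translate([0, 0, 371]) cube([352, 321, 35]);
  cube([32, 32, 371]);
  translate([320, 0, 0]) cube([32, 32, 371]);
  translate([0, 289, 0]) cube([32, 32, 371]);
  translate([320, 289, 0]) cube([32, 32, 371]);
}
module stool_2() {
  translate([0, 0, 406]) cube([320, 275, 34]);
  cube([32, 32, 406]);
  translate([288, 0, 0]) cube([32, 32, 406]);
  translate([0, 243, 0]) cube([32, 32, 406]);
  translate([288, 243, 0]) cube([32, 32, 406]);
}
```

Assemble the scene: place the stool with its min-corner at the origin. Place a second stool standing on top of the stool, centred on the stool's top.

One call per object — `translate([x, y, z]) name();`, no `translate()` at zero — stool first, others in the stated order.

stool();
translate([16, 23, 406]) stool_2();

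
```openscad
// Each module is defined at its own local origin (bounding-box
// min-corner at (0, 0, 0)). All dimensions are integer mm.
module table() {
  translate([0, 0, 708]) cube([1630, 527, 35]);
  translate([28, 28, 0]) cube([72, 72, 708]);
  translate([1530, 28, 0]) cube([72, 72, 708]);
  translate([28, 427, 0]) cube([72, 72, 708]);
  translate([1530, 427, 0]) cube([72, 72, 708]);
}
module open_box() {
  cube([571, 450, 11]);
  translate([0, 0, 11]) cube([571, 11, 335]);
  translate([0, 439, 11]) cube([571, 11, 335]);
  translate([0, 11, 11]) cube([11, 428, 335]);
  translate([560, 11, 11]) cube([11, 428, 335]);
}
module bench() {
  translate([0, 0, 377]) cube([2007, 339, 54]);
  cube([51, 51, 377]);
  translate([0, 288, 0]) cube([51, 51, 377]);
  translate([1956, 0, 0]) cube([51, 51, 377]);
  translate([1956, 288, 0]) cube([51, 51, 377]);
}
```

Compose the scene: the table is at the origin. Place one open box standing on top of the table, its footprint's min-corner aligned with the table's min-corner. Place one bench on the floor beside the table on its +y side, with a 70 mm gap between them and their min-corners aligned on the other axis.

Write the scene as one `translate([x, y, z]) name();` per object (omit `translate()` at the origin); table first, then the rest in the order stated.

table();
translate([0, 0, 743]) open_box();
translate([0, 597, 0]) bench();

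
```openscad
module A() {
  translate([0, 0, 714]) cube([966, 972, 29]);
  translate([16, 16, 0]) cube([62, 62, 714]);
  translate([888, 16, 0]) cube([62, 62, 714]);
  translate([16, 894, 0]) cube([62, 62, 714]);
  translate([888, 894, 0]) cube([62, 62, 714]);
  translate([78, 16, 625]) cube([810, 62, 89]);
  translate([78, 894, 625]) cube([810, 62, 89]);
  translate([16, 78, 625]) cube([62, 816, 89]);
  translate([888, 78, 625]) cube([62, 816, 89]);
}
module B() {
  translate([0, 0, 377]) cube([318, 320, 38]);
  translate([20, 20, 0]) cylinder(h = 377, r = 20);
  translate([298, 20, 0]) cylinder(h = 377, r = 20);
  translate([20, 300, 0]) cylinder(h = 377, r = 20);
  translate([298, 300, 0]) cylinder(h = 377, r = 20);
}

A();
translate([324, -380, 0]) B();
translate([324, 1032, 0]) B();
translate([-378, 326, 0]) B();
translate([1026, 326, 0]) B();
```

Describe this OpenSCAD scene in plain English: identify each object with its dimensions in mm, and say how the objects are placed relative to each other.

A is a table with a 966×972 mm rectangular top, 29 mm thick, top surface at z = 743 mm, supported by four 62×62 mm square legs, each inset 16 mm from the nearest pair of top edges, running from the floor. Four apron rails, 62 mm thick and 89 mm tall, run between adjacent legs with their top edges flush with the underside of the top and their outer faces flush with the legs' outer faces.

B is a simple wooden stool: a rectangular seat 318 mm (x) by 320 mm (y), 38 mm thick, top face at z = 415 mm, on four round legs, each 40 mm in diameter. The legs rest on z = 0, each leg's axis is inset half a diameter from the nearest pair of seat edges (so the leg's bounding box is flush with the corner).

Four stools sit around the table at the −y, +y, −x, +x sides.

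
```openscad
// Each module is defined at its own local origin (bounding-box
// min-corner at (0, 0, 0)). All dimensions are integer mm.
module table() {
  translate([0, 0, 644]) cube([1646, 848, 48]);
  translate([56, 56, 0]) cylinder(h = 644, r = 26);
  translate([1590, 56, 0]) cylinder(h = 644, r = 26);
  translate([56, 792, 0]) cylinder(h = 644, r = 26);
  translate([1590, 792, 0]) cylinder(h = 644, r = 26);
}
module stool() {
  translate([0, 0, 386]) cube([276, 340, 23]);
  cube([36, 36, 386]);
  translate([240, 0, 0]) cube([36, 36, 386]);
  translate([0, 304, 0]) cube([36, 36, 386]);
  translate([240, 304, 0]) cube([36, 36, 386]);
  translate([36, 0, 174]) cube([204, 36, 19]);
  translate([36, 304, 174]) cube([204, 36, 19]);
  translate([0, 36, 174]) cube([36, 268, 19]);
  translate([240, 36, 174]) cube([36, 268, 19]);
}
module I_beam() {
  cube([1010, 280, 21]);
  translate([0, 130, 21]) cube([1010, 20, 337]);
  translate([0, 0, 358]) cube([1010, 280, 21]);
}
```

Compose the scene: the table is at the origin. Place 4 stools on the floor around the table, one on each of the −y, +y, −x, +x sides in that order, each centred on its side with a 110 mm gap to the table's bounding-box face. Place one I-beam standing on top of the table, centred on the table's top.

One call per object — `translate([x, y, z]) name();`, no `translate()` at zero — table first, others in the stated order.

table();
translate([685, -450, 0]) stool();
translate([685, 958, 0]) stool();
translate([-386, 254, 0]) stool();
translate([1756, 254, 0]) stool();
translate([318, 284, 692]) I_beam();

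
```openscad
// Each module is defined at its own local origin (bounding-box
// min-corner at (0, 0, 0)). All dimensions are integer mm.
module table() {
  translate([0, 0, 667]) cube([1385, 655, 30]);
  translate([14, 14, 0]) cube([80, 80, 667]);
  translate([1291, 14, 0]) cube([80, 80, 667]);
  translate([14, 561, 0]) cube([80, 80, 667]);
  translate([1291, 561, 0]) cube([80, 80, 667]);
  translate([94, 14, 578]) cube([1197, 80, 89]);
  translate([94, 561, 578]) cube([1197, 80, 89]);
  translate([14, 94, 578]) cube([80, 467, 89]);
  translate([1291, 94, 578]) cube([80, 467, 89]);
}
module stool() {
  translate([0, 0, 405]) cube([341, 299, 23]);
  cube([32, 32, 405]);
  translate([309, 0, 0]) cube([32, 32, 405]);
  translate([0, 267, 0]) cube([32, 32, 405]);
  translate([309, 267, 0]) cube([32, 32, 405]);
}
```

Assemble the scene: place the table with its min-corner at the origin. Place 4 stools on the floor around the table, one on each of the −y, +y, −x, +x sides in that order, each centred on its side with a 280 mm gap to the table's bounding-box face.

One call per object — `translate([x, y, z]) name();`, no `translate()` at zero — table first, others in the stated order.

table();
translate([522, -579, 0]) stool();
translate([522, 935, 0]) stool();
translate([-621, 178, 0]) stool();
translate([1665, 178, 0]) stool();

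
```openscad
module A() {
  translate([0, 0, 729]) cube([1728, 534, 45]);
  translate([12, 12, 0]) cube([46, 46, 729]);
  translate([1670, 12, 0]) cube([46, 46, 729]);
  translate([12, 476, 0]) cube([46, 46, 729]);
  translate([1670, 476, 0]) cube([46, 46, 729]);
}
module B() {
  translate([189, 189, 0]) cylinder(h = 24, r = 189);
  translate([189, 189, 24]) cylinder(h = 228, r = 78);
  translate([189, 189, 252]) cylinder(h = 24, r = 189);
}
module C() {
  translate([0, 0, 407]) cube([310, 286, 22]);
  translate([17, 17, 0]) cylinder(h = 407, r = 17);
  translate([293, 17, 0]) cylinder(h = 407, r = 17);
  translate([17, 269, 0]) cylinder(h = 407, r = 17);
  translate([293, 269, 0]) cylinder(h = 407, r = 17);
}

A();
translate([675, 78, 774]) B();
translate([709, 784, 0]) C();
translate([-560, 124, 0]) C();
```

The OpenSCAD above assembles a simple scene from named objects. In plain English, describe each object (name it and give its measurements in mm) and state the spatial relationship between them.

A is a table with a 1728×534 mm rectangular top, 45 mm thick, top surface at z = 774 mm, supported by four 46×46 mm square legs, each inset 12 mm from the nearest pair of top edges, running from the floor.

B is a spool: two coaxial disc flanges of radius 189 mm and thickness 24 mm, joined by a core cylinder of radius 78 mm and height 228 mm. The lower flange rests on z = 0 and the three cylinders share a vertical axis.

C is a four-legged stool. The seat is 310×286 mm, 22 mm thick, top at z = 429 mm. It stands on four round legs, each 34 mm in diameter, from z = 0 to the seat underside, each leg's axis is inset half a diameter from the nearest pair of seat edges (so the leg's bounding box is flush with the corner).

The spool is on top of the table, centred. Two stools sit around the table at the +y, −x sides.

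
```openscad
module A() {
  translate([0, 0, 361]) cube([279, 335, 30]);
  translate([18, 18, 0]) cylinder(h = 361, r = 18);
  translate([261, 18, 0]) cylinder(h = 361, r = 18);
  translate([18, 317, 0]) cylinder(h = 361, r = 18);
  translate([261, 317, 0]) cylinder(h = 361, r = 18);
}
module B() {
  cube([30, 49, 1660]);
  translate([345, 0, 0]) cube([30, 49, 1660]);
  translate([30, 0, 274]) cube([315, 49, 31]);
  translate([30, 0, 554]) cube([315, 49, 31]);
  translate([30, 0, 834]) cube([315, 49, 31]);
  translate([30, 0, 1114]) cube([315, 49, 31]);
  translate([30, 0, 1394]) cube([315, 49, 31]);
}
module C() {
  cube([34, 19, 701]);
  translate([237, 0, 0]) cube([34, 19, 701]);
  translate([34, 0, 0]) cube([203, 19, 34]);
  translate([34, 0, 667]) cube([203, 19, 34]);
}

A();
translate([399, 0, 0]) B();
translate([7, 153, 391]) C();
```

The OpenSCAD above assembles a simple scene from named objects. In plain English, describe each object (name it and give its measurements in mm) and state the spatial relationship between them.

A is a simple wooden stool: a rectangular seat 279 mm (x) by 335 mm (y), 30 mm thick, top face at z = 391 mm, on four round legs, each 36 mm in diameter. The legs rest on z = 0, each leg's axis is inset half a diameter from the nearest pair of seat edges (so the leg's bounding box is flush with the corner).

B is a straight ladder. Two 30×49 mm vertical rails, 1660 mm tall, stand 375 mm apart (outside-to-outside) with their front faces coplanar on the −y side. 5 rungs, each 49 mm deep and 31 mm tall, span between the inner faces of the rails, front faces flush with the rails. The lowest rung's underside is at z = 274 mm and rungs are spaced 280 mm apart (underside to underside).

C is a rectangular picture frame lying in the x–z plane (depth along y). The opening is 203 mm wide (x) by 633 mm tall (z), surrounded by a border 34 mm wide on all four sides. The frame is 19 mm deep and is made of two full-height vertical stiles with two horizontal rails fitted between them.

The ladder is on the floor beside the stool on its +x side. The picture frame is on top of the stool.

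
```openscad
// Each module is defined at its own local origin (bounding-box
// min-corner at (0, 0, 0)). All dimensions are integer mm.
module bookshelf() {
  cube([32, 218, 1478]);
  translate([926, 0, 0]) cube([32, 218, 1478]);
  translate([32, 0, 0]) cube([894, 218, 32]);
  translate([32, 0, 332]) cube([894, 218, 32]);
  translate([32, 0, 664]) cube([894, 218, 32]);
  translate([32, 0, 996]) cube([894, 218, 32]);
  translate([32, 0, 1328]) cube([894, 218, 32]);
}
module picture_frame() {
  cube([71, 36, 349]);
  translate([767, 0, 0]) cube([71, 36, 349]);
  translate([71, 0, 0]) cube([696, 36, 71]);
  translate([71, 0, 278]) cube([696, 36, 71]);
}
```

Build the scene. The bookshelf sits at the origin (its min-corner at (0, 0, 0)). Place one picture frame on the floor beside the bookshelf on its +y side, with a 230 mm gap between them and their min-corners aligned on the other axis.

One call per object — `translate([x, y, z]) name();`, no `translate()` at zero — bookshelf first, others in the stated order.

bookshelf();
translate([0, 448, 0]) picture_frame();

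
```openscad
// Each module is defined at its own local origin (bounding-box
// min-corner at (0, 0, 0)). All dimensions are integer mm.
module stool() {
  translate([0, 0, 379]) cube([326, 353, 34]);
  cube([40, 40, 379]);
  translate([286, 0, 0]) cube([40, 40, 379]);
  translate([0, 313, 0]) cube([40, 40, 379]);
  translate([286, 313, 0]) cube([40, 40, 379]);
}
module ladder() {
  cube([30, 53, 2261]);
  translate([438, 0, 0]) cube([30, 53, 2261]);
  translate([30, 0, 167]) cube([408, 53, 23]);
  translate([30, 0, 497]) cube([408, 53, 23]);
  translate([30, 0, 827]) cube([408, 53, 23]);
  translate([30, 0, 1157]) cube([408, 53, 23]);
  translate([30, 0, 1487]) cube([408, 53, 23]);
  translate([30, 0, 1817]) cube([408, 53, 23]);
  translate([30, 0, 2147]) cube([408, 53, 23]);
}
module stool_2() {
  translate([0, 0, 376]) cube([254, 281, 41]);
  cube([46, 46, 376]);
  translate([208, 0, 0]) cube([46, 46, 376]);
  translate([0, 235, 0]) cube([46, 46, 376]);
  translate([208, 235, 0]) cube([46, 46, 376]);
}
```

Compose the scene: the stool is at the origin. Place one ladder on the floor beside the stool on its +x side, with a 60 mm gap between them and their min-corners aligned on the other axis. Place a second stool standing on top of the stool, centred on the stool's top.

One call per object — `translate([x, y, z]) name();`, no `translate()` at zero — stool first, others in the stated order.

stool();
translate([386, 0, 0]) ladder();
translate([36, 36, 413]) stool_2();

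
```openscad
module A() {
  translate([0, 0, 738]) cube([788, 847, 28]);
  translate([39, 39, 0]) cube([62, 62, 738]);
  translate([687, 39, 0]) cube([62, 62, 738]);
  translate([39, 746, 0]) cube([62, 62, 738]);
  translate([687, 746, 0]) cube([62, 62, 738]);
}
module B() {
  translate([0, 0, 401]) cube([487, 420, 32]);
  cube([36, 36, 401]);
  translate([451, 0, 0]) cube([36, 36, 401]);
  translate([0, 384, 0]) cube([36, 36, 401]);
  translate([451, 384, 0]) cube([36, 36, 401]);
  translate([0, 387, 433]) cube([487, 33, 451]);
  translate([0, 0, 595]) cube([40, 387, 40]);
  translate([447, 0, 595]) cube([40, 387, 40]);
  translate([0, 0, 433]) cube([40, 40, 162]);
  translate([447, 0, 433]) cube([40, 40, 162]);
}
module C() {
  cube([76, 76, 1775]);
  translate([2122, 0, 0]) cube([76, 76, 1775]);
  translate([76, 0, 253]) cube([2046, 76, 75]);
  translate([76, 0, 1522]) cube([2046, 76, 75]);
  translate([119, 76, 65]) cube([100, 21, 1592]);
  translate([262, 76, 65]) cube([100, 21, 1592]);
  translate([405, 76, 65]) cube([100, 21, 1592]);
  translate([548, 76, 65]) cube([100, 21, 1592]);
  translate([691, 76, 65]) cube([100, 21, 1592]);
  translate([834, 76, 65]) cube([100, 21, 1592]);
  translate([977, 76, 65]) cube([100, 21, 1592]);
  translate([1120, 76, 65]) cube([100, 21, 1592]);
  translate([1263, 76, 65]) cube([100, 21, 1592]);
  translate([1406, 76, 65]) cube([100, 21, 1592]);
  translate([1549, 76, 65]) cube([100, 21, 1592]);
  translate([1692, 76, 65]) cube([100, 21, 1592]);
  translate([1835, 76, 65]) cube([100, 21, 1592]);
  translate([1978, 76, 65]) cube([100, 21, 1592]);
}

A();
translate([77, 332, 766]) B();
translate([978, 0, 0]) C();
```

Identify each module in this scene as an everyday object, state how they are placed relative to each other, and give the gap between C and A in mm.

A is a table. B is a chair. C is a fence section. The chair is on top of the table. The fence section is on the floor beside the table on its +x side. The gap between the fence section and the table is 190 mm.

The fence section's nearest face is 190 mm from the table's +x face.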